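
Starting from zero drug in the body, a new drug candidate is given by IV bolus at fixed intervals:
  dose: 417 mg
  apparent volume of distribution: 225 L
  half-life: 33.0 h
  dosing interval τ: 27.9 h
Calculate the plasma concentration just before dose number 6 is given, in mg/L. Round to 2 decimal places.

2.20 mg/L

C₀ per dose = Dose / Vd = 417 / 225 = 1.853 mg/L
k = ln2 / t½ = 0.693147 / 33.0 = 0.02100 h⁻¹
Fraction remaining after one interval: r = e^(−kτ) = e^(−0.02100 × 27.9) = 0.5566
Before dose 6, 5 doses have been given (aged 1τ, 2τ, 3τ, 4τ, 5τ).
C_trough = C₀ × (r + r² + … + r^5) = C₀ × r(1−r^5)/(1−r)
        = 1.853 × 0.5566 × (1 − 0.05342) / (1 − 0.5566) = 2.202 mg/L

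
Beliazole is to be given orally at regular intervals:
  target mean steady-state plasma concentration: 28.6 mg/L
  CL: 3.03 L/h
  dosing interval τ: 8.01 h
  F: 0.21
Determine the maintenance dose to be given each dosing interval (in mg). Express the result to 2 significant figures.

3300 mg

At steady state, F × (Dose/τ) = Css × CL.
Dose = Css × CL × τ / F = 28.6 × 3.030 × 8.01 / 0.21 = 3305 mg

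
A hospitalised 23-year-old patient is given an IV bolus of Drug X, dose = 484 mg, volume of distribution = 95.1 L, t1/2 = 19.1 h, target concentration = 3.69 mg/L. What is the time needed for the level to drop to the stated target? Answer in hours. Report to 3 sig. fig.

8.86 h

C₀ = Dose / Vd = 484.0 / 95.1 = 5.089 mg/L
k = ln2 / t½ = 0.693147 / 19.1 = 0.03629 h⁻¹
t = ln(C₀ / C) / k = ln(5.089 / 3.69) / 0.03629
  = ln(1.379) / 0.03629 = 0.3214 / 0.03629 = 8.856 h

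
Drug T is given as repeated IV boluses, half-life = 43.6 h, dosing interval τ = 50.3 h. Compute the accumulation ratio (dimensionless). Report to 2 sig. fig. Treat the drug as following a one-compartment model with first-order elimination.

k = ln2 / t½ = 0.693147 / 43.6 = 0.01590 h⁻¹
e^(−kτ) = e^(−0.01590 × 50.3) = 0.4494
Accumulation ratio R = 1 / (1 − e^(−kτ)) = 1 / (1 − 0.4494) = 1.816

1.8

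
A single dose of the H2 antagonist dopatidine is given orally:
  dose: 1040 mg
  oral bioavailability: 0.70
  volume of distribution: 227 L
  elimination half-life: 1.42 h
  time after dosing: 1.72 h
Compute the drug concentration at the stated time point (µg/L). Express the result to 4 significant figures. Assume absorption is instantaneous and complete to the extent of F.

1385 µg/L

Amount reaching circulation = F × Dose = 0.70 × 1040 = 728.0 mg
C₀ = F·Dose / Vd = 728.0 / 227 = 3.207 mg/L
k = ln2 / t½ = 0.693147 / 1.42 = 0.4881 h⁻¹
C = C₀ · e^(−k·t) = 3.207 × e^(−0.4881 × 1.72)
  = 3.207 × 0.4319 = 1.385 mg/L
Convert: 1.385 mg/L × 1000 = 1385 µg/L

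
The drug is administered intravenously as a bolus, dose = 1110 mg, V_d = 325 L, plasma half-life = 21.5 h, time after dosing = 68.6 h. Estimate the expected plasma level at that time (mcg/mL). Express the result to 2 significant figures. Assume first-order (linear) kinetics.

0.37 mcg/mL

C₀ = Dose / Vd = 1110 / 325 = 3.415 mg/L
k = ln2 / t½ = 0.693147 / 21.5 = 0.03224 h⁻¹
C = C₀ · e^(−k·t) = 3.415 × e^(−0.03224 × 68.6)
  = 3.415 × 0.1095 = 0.3739 mg/L
(0.3739 mg/L = 0.3739 mcg/mL)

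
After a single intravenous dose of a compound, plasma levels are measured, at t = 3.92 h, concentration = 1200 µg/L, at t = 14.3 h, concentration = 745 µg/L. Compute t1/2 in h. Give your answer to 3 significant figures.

15.1 h

k = ln(C₁/C₂) / (t₂ − t₁) = ln(1200/745) / (14.3 − 3.92)
  = 0.4767 / 10.38 = 0.04592 h⁻¹
t½ = ln2 / k = 0.693147 / 0.04592 = 15.09 h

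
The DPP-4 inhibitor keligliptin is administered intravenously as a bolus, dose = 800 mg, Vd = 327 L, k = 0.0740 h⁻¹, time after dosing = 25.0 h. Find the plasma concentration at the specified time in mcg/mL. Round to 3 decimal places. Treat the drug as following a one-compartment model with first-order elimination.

0.385 mcg/mL

C₀ = Dose / Vd = 800.0 / 327 = 2.446 mg/L
C = C₀ · e^(−k·t) = 2.446 × e^(−0.07400 × 25.0)
  = 2.446 × 0.1572 = 0.3845 mg/L
(0.3845 mg/L = 0.3845 mcg/mL)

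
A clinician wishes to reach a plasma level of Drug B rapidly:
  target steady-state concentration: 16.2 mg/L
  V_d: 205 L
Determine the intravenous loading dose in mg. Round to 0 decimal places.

LD = Css × Vd = 16.2 × 205 = 3321 mg

3321 mg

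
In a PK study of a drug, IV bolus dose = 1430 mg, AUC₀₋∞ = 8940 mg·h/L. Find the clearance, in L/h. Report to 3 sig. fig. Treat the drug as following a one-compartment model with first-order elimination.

CL = Dose / AUC = 1430 / 8940 = 0.1600 L/h

0.160 L/h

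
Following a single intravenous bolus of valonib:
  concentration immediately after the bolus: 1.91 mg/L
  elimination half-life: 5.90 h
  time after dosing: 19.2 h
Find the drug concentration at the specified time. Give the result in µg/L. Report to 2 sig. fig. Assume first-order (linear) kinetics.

200 µg/L

k = ln2 / t½ = 0.693147 / 5.90 = 0.1175 h⁻¹
C = C₀ · e^(−k·t) = 1.910 × e^(−0.1175 × 19.2)
  = 1.910 × 0.1048 = 0.2002 mg/L
Convert: 0.2002 mg/L × 1000 = 200.2 µg/L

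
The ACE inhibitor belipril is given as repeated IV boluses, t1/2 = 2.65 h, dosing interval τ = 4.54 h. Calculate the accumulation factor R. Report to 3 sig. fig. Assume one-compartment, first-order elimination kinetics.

k = ln2 / t½ = 0.693147 / 2.65 = 0.2616 h⁻¹
e^(−kτ) = e^(−0.2616 × 4.54) = 0.3049
Accumulation ratio R = 1 / (1 − e^(−kτ)) = 1 / (1 − 0.3049) = 1.439

1.44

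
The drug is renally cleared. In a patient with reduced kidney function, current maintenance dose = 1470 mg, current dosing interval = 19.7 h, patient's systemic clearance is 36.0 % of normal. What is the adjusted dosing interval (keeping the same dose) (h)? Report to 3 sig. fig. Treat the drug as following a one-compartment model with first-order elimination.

To keep the same average steady-state level, dosing rate must scale with clearance.
CL ratio = 36.0 / 100 = 0.3600
New interval (same dose) = 19.7 / 0.3600 = 54.72 h

54.7 h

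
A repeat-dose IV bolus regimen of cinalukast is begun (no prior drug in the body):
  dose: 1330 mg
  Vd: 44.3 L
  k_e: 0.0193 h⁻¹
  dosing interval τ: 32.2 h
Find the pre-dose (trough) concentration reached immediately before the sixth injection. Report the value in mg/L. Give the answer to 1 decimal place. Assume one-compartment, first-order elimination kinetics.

C₀ per dose = Dose / Vd = 1330 / 44.3 = 30.02 mg/L
Fraction remaining after one interval: r = e^(−kτ) = e^(−0.01930 × 32.2) = 0.5372
Before dose 6, 5 doses have been given (aged 1τ, 2τ, 3τ, 4τ, 5τ).
C_trough = C₀ × (r + r² + … + r^5) = C₀ × r(1−r^5)/(1−r)
        = 30.02 × 0.5372 × (1 − 0.04474) / (1 − 0.5372) = 33.29 mg/L

33.3 mg/L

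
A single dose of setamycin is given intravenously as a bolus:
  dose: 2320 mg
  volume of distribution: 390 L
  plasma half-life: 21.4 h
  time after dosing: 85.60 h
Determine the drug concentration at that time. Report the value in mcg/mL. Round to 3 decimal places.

0.372 mcg/mL

C₀ = Dose / Vd = 2320 / 390 = 5.949 mg/L
k = ln2 / t½ = 0.693147 / 21.4 = 0.03239 h⁻¹
t / t½ = 85.60 / 21.4 = 4 half-lives
C = C₀ × (1/2)^4 = 5.949 × 0.06250 = 0.3718 mg/L
(0.3718 mg/L = 0.3718 mcg/mL)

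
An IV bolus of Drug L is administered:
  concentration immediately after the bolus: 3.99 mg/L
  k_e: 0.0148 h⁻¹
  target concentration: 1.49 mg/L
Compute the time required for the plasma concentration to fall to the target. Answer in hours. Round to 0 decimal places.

t = ln(C₀ / C) / k = ln(3.990 / 1.49) / 0.01480
  = ln(2.678) / 0.01480 = 0.9851 / 0.01480 = 66.56 h

67 h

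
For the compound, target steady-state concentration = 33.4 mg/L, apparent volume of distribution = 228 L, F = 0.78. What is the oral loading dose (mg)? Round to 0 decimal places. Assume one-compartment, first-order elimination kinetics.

LD = Css × Vd / F = 33.4 × 228 / 0.78 = 9763 mg

9763 mg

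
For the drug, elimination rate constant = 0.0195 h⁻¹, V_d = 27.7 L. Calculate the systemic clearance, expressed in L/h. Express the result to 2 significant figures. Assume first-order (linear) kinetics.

CL = k × Vd = 0.0195 × 27.7 = 0.5402 L/h

0.54 L/h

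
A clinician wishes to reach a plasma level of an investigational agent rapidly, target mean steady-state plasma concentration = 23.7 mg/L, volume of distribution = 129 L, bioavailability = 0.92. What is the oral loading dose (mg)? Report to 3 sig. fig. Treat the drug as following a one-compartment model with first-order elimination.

3320 mg

LD = Css × Vd / F = 23.7 × 129 / 0.92 = 3323 mg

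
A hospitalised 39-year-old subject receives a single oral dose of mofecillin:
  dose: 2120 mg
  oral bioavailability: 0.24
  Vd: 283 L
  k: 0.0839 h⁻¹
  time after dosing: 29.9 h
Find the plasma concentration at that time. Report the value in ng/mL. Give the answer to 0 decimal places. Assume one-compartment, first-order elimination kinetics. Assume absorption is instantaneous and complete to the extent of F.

146 ng/mL

Amount reaching circulation = F × Dose = 0.24 × 2120 = 508.8 mg
C₀ = F·Dose / Vd = 508.8 / 283 = 1.798 mg/L
C = C₀ · e^(−k·t) = 1.798 × e^(−0.08390 × 29.9)
  = 1.798 × 0.08138 = 0.1463 mg/L
Convert: 0.1463 mg/L × 1000 = 146.3 ng/mL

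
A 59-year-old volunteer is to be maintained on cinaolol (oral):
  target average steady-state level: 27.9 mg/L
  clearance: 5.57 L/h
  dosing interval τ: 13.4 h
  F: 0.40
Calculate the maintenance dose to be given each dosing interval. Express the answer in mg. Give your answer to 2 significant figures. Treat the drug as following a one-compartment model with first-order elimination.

5200 mg

At steady state, F × (Dose/τ) = Css × CL.
Dose = Css × CL × τ / F = 27.9 × 5.570 × 13.4 / 0.40 = 5206 mg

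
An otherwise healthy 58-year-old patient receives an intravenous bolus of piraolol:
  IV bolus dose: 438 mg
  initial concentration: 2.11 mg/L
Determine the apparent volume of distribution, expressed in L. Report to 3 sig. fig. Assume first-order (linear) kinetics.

208 L

Vd = Dose / C₀ = 438.0 / 2.11 = 207.6 L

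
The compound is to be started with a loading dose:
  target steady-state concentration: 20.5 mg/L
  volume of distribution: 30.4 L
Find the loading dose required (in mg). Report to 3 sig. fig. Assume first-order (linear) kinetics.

LD = Css × Vd = 20.5 × 30.4 = 623.2 mg

623 mg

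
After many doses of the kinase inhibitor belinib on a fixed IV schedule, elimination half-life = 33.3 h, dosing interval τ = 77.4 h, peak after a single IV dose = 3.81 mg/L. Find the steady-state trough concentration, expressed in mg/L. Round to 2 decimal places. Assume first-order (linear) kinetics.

k = ln2 / t½ = 0.693147 / 33.3 = 0.02082 h⁻¹
e^(−kτ) = e^(−0.02082 × 77.4) = 0.1996
Accumulation ratio R = 1 / (1 − e^(−kτ)) = 1 / (1 − 0.1996) = 1.249
Steady-state trough = C₀ × R × e^(−kτ) = 3.81 × 1.249 × 0.1996 = 0.9498 mg/L

0.95 mg/L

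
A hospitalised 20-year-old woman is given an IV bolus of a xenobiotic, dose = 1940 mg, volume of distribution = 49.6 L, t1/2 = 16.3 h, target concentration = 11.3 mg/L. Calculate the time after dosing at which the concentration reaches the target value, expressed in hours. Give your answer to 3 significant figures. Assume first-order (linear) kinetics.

29.2 h

C₀ = Dose / Vd = 1940 / 49.6 = 39.11 mg/L
k = ln2 / t½ = 0.693147 / 16.3 = 0.04252 h⁻¹
t = ln(C₀ / C) / k = ln(39.11 / 11.3) / 0.04252
  = ln(3.461) / 0.04252 = 1.242 / 0.04252 = 29.21 h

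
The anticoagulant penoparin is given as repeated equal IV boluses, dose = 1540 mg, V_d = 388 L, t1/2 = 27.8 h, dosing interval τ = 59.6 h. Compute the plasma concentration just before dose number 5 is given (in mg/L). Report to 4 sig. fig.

1.158 mg/L

C₀ per dose = Dose / Vd = 1540 / 388 = 3.969 mg/L
k = ln2 / t½ = 0.693147 / 27.8 = 0.02493 h⁻¹
Fraction remaining after one interval: r = e^(−kτ) = e^(−0.02493 × 59.6) = 0.2263
Before dose 5, 4 doses have been given (aged 1τ, 2τ, 3τ, 4τ).
C_trough = C₀ × (r + r² + … + r^4) = C₀ × r(1−r^4)/(1−r)
        = 3.969 × 0.2263 × (1 − 0.002623) / (1 − 0.2263) = 1.158 mg/L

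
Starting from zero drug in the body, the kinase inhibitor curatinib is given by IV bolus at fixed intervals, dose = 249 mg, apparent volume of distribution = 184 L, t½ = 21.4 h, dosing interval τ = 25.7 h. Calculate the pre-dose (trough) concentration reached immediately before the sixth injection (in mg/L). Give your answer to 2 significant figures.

1.0 mg/L

C₀ per dose = Dose / Vd = 249 / 184 = 1.353 mg/L
k = ln2 / t½ = 0.693147 / 21.4 = 0.03239 h⁻¹
Fraction remaining after one interval: r = e^(−kτ) = e^(−0.03239 × 25.7) = 0.4350
Before dose 6, 5 doses have been given (aged 1τ, 2τ, 3τ, 4τ, 5τ).
C_trough = C₀ × (r + r² + … + r^5) = C₀ × r(1−r^5)/(1−r)
        = 1.353 × 0.4350 × (1 − 0.01558) / (1 − 0.4350) = 1.025 mg/L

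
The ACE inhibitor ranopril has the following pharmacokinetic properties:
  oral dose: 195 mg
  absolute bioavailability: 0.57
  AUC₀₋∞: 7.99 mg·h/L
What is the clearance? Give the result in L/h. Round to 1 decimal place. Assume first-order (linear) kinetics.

CL = F·Dose / AUC = 0.57 × 195 / 7.99 = 13.91 L/h

13.9 L/h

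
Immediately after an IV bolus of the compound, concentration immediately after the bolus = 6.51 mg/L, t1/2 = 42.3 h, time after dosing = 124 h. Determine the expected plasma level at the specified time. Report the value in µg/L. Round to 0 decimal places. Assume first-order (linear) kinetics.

853 µg/L

k = ln2 / t½ = 0.693147 / 42.3 = 0.01639 h⁻¹
C = C₀ · e^(−k·t) = 6.510 × e^(−0.01639 × 124)
  = 6.510 × 0.1310 = 0.8528 mg/L
Convert: 0.8528 mg/L × 1000 = 852.8 µg/L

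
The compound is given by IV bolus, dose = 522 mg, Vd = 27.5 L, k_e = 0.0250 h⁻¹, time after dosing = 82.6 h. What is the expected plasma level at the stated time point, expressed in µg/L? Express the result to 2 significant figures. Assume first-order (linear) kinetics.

C₀ = Dose / Vd = 522.0 / 27.5 = 18.98 mg/L
C = C₀ · e^(−k·t) = 18.98 × e^(−0.02500 × 82.6)
  = 18.98 × 0.1268 = 2.407 mg/L
Convert: 2.407 mg/L × 1000 = 2407 µg/L

2400 µg/L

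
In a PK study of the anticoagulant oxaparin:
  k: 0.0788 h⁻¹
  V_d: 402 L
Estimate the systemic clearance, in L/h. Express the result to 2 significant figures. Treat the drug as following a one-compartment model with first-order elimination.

CL = k × Vd = 0.0788 × 402 = 31.68 L/h

32 L/h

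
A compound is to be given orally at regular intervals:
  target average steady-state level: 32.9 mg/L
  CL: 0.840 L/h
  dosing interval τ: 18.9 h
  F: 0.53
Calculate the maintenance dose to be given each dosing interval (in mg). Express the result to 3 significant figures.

At steady state, F × (Dose/τ) = Css × CL.
Dose = Css × CL × τ / F = 32.9 × 0.8400 × 18.9 / 0.53 = 985.5 mg

986 mg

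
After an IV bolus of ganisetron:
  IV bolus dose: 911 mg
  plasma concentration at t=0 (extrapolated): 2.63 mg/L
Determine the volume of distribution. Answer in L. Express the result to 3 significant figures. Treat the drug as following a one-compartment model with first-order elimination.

346 L

Vd = Dose / C₀ = 911.0 / 2.63 = 346.4 L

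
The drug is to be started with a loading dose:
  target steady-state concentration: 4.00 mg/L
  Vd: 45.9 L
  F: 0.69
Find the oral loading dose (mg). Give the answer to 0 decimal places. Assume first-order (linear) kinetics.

266 mg

LD = Css × Vd / F = 4.00 × 45.9 / 0.69 = 266.1 mg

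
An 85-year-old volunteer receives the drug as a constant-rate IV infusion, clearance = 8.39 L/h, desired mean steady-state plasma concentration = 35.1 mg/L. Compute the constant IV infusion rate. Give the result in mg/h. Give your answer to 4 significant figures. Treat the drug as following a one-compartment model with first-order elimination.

294.5 mg/h

At steady state, infusion rate R₀ = Css × CL = 35.1 × 8.390 = 294.5 mg/h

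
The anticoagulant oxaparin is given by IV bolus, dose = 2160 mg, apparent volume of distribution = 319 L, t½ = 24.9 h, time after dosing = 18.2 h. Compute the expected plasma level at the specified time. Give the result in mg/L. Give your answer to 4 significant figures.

C₀ = Dose / Vd = 2160 / 319 = 6.771 mg/L
k = ln2 / t½ = 0.693147 / 24.9 = 0.02784 h⁻¹
C = C₀ · e^(−k·t) = 6.771 × e^(−0.02784 × 18.2)
  = 6.771 × 0.6025 = 4.080 mg/L

4.080 mg/L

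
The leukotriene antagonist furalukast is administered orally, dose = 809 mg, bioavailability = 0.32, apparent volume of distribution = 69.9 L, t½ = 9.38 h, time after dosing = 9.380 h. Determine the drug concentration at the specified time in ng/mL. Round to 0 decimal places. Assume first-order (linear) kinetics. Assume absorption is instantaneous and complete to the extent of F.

Amount reaching circulation = F × Dose = 0.32 × 809.0 = 258.9 mg
C₀ = F·Dose / Vd = 258.9 / 69.9 = 3.704 mg/L
k = ln2 / t½ = 0.693147 / 9.38 = 0.07390 h⁻¹
t / t½ = 9.380 / 9.38 = 1 half-lives
C = C₀ × (1/2)^1 = 3.704 × 0.5000 = 1.852 mg/L
Convert: 1.852 mg/L × 1000 = 1852 ng/mL

1852 ng/mL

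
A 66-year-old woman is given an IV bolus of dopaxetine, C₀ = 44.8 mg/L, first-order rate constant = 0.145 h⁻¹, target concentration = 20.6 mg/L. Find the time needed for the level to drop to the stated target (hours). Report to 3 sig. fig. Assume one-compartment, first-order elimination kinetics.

t = ln(C₀ / C) / k = ln(44.80 / 20.6) / 0.1450
  = ln(2.175) / 0.1450 = 0.7770 / 0.1450 = 5.359 h

5.36 h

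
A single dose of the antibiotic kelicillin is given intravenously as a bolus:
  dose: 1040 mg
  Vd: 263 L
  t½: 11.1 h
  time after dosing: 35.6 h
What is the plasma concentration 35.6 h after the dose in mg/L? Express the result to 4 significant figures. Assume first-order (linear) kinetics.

0.4282 mg/L

C₀ = Dose / Vd = 1040 / 263 = 3.954 mg/L
k = ln2 / t½ = 0.693147 / 11.1 = 0.06245 h⁻¹
C = C₀ · e^(−k·t) = 3.954 × e^(−0.06245 × 35.6)
  = 3.954 × 0.1083 = 0.4282 mg/L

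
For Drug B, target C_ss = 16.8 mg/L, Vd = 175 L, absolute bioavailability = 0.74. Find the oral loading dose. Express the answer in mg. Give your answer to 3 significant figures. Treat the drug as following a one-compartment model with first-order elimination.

3970 mg

LD = Css × Vd / F = 16.8 × 175 / 0.74 = 3973 mg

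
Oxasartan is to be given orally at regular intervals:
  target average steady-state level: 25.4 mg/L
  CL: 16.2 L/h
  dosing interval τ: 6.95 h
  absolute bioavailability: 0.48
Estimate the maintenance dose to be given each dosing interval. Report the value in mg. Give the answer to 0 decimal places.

At steady state, F × (Dose/τ) = Css × CL.
Dose = Css × CL × τ / F = 25.4 × 16.20 × 6.95 / 0.48 = 5958 mg

5958 mg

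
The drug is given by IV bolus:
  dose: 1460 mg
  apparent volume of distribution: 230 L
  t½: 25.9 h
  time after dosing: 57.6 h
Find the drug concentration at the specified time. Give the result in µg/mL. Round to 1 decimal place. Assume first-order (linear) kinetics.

C₀ = Dose / Vd = 1460 / 230 = 6.348 mg/L
k = ln2 / t½ = 0.693147 / 25.9 = 0.02676 h⁻¹
C = C₀ · e^(−k·t) = 6.348 × e^(−0.02676 × 57.6)
  = 6.348 × 0.2141 = 1.359 mg/L
(1.359 mg/L = 1.359 µg/mL)

1.4 µg/mL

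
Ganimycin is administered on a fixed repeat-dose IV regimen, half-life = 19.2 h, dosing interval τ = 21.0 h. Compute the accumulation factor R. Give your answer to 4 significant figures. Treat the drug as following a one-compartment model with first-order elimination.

1.882

k = ln2 / t½ = 0.693147 / 19.2 = 0.03610 h⁻¹
e^(−kτ) = e^(−0.03610 × 21.0) = 0.4686
Accumulation ratio R = 1 / (1 − e^(−kτ)) = 1 / (1 − 0.4686) = 1.882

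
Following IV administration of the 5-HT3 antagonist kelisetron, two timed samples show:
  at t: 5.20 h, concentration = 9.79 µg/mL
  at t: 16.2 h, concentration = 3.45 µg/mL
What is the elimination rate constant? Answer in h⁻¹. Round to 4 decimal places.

k = ln(C₁/C₂) / (t₂ − t₁) = ln(9.79/3.45) / (16.2 − 5.20)
  = 1.043 / 11.00 = 0.09482 h⁻¹

0.0948 h⁻¹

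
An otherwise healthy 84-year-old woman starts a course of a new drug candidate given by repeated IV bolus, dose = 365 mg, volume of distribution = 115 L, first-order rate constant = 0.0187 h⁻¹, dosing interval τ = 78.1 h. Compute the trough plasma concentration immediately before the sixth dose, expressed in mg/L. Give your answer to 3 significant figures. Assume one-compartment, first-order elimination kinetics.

C₀ per dose = Dose / Vd = 365 / 115 = 3.174 mg/L
Fraction remaining after one interval: r = e^(−kτ) = e^(−0.01870 × 78.1) = 0.2321
Before dose 6, 5 doses have been given (aged 1τ, 2τ, 3τ, 4τ, 5τ).
C_trough = C₀ × (r + r² + … + r^5) = C₀ × r(1−r^5)/(1−r)
        = 3.174 × 0.2321 × (1 − 0.0006736) / (1 − 0.2321) = 0.9587 mg/L

0.959 mg/L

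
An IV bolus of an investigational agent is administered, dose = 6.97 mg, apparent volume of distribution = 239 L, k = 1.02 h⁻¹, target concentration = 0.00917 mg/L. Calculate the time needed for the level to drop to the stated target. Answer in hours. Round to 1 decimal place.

C₀ = Dose / Vd = 6.970 / 239 = 0.02916 mg/L
t = ln(C₀ / C) / k = ln(0.02916 / 0.00917) / 1.020
  = ln(3.180) / 1.020 = 1.157 / 1.020 = 1.134 h

1.1 h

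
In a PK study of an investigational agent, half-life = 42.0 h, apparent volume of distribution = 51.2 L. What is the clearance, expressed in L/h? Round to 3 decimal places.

0.845 L/h

k = ln2 / t½ = 0.693147 / 42.0 = 0.01650 h⁻¹
CL = k × Vd = 0.01650 × 51.2 = 0.8448 L/h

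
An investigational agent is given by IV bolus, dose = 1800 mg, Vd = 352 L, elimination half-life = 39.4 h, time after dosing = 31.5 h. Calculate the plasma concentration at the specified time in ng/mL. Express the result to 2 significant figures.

2900 ng/mL

C₀ = Dose / Vd = 1800 / 352 = 5.114 mg/L
k = ln2 / t½ = 0.693147 / 39.4 = 0.01759 h⁻¹
C = C₀ · e^(−k·t) = 5.114 × e^(−0.01759 × 31.5)
  = 5.114 × 0.5746 = 2.939 mg/L
Convert: 2.939 mg/L × 1000 = 2939 ng/mL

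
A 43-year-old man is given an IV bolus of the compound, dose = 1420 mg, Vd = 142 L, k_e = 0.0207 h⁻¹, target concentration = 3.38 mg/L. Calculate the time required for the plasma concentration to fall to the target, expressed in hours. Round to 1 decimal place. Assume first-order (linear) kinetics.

C₀ = Dose / Vd = 1420 / 142 = 10.00 mg/L
t = ln(C₀ / C) / k = ln(10.00 / 3.38) / 0.02070
  = ln(2.959) / 0.02070 = 1.085 / 0.02070 = 52.42 h

52.4 h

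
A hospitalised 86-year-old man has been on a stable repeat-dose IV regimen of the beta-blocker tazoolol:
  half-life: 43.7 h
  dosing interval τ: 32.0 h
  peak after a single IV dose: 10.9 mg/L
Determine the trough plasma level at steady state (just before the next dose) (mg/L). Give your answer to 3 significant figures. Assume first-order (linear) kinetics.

16.5 mg/L

k = ln2 / t½ = 0.693147 / 43.7 = 0.01586 h⁻¹
e^(−kτ) = e^(−0.01586 × 32.0) = 0.6020
Accumulation ratio R = 1 / (1 − e^(−kτ)) = 1 / (1 − 0.6020) = 2.513
Steady-state trough = C₀ × R × e^(−kτ) = 10.9 × 2.513 × 0.6020 = 16.49 mg/L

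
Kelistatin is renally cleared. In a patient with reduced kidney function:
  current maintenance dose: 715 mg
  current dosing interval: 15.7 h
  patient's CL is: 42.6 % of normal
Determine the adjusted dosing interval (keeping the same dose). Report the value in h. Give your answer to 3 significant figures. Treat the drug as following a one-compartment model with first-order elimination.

36.9 h

To keep the same average steady-state level, dosing rate must scale with clearance.
CL ratio = 42.6 / 100 = 0.4260
New interval (same dose) = 15.7 / 0.4260 = 36.85 h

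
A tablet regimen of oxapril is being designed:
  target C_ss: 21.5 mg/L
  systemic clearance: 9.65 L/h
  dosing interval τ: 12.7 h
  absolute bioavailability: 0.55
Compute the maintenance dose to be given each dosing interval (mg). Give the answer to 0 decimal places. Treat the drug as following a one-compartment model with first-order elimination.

At steady state, F × (Dose/τ) = Css × CL.
Dose = Css × CL × τ / F = 21.5 × 9.650 × 12.7 / 0.55 = 4791 mg

4791 mg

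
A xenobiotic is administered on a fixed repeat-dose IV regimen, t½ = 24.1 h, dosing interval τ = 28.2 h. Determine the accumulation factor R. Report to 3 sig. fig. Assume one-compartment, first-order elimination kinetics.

1.80

k = ln2 / t½ = 0.693147 / 24.1 = 0.02876 h⁻¹
e^(−kτ) = e^(−0.02876 × 28.2) = 0.4444
Accumulation ratio R = 1 / (1 − e^(−kτ)) = 1 / (1 − 0.4444) = 1.800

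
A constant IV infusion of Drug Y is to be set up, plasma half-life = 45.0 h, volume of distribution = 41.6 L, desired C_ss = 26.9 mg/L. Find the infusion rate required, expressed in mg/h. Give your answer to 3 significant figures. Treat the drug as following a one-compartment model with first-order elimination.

k = ln2 / t½ = 0.693147 / 45.0 = 0.01540 h⁻¹
CL = k × Vd = 0.01540 × 41.6 = 0.6406 L/h
At steady state, infusion rate R₀ = Css × CL = 26.9 × 0.6406 = 17.23 mg/h

17.2 mg/h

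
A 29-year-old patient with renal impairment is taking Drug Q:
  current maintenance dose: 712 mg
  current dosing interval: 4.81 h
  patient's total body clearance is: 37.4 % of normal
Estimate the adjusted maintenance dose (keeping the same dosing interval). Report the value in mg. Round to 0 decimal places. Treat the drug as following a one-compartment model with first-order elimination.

To keep the same average steady-state level, dosing rate must scale with clearance.
CL ratio = 37.4 / 100 = 0.3740
New dose (same interval) = 712 × 0.3740 = 266.3 mg

266 mg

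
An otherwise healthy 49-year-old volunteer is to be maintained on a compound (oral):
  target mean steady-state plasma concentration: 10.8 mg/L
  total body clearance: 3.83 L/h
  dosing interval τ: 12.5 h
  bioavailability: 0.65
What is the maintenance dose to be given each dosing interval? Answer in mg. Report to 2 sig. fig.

At steady state, F × (Dose/τ) = Css × CL.
Dose = Css × CL × τ / F = 10.8 × 3.830 × 12.5 / 0.65 = 795.5 mg

800 mg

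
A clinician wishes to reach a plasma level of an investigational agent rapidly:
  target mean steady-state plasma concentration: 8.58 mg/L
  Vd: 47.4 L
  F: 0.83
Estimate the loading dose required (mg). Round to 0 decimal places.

490 mg

LD = Css × Vd / F = 8.58 × 47.4 / 0.83 = 490.0 mg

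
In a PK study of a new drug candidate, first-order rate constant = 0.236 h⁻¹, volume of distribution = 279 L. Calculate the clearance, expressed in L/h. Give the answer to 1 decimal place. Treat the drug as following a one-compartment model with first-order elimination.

CL = k × Vd = 0.236 × 279 = 65.84 L/h

65.8 L/h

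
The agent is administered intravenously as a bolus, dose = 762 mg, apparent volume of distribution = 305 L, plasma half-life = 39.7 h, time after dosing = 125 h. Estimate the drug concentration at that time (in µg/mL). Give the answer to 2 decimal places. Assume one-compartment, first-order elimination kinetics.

C₀ = Dose / Vd = 762.0 / 305 = 2.498 mg/L
k = ln2 / t½ = 0.693147 / 39.7 = 0.01746 h⁻¹
C = C₀ · e^(−k·t) = 2.498 × e^(−0.01746 × 125)
  = 2.498 × 0.1128 = 0.2818 mg/L
(0.2818 mg/L = 0.2818 µg/mL)

0.28 µg/mL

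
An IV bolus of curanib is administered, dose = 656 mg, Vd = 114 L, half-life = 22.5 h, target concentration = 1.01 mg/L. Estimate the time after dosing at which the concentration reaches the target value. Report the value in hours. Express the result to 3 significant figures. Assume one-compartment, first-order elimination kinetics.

56.5 h

C₀ = Dose / Vd = 656.0 / 114 = 5.754 mg/L
k = ln2 / t½ = 0.693147 / 22.5 = 0.03081 h⁻¹
t = ln(C₀ / C) / k = ln(5.754 / 1.01) / 0.03081
  = ln(5.697) / 0.03081 = 1.740 / 0.03081 = 56.48 h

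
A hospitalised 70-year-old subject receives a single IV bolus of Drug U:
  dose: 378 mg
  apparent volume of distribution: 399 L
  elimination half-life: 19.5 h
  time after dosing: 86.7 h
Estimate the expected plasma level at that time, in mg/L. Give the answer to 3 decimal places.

C₀ = Dose / Vd = 378.0 / 399 = 0.9474 mg/L
k = ln2 / t½ = 0.693147 / 19.5 = 0.03555 h⁻¹
C = C₀ · e^(−k·t) = 0.9474 × e^(−0.03555 × 86.7)
  = 0.9474 × 0.04586 = 0.04345 mg/L

0.043 mg/L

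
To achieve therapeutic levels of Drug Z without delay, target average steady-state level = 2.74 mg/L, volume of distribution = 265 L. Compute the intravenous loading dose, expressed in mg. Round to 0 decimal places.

LD = Css × Vd = 2.74 × 265 = 726.1 mg

726 mg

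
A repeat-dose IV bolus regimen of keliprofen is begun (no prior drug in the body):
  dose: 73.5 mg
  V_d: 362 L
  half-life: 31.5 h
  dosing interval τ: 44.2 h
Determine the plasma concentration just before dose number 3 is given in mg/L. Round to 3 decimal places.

C₀ per dose = Dose / Vd = 73.5 / 362 = 0.2030 mg/L
k = ln2 / t½ = 0.693147 / 31.5 = 0.02200 h⁻¹
Fraction remaining after one interval: r = e^(−kτ) = e^(−0.02200 × 44.2) = 0.3782
Before dose 3, 2 doses have been given (aged 1τ, 2τ).
C_trough = C₀ × (r + r²) = 0.2030 × (0.3782 + 0.1430) = 0.1058 mg/L

0.106 mg/L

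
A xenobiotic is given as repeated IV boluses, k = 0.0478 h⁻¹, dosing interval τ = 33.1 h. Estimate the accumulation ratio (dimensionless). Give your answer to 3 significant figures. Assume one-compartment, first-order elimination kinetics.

1.26

e^(−kτ) = e^(−0.04780 × 33.1) = 0.2055
Accumulation ratio R = 1 / (1 − e^(−kτ)) = 1 / (1 − 0.2055) = 1.259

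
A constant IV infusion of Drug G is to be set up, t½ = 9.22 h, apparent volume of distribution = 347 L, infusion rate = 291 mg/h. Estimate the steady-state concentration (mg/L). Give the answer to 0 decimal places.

11 mg/L

k = ln2 / t½ = 0.693147 / 9.22 = 0.07518 h⁻¹
CL = k × Vd = 0.07518 × 347 = 26.09 L/h
At steady state Css = R₀ / CL = 291 / 26.09 = 11.15 mg/L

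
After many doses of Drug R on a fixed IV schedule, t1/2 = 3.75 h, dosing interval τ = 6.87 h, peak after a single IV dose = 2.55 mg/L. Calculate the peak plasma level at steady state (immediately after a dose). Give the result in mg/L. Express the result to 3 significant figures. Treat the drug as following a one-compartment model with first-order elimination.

3.55 mg/L

k = ln2 / t½ = 0.693147 / 3.75 = 0.1848 h⁻¹
e^(−kτ) = e^(−0.1848 × 6.87) = 0.2810
Accumulation ratio R = 1 / (1 − e^(−kτ)) = 1 / (1 − 0.2810) = 1.391
Steady-state peak = C₀ × R = 2.55 × 1.391 = 3.547 mg/L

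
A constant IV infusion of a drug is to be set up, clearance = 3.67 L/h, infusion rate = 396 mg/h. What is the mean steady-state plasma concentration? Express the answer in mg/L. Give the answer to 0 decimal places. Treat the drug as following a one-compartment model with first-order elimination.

108 mg/L

At steady state Css = R₀ / CL = 396 / 3.670 = 107.9 mg/L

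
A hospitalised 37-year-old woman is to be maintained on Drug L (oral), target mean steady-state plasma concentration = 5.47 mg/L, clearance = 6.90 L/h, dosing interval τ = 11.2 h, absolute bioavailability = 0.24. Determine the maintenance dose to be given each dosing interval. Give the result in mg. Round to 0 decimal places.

1761 mg

At steady state, F × (Dose/τ) = Css × CL.
Dose = Css × CL × τ / F = 5.47 × 6.900 × 11.2 / 0.24 = 1761 mg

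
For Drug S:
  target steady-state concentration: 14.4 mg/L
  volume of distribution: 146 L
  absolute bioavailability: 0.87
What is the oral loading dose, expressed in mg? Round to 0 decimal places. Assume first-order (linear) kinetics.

LD = Css × Vd / F = 14.4 × 146 / 0.87 = 2417 mg

2417 mg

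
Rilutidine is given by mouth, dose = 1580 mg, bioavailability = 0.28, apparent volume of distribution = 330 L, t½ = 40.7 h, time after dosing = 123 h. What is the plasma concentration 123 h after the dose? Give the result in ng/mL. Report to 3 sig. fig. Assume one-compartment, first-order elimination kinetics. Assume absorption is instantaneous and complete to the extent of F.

165 ng/mL

Amount reaching circulation = F × Dose = 0.28 × 1580 = 442.4 mg
C₀ = F·Dose / Vd = 442.4 / 330 = 1.341 mg/L
k = ln2 / t½ = 0.693147 / 40.7 = 0.01703 h⁻¹
C = C₀ · e^(−k·t) = 1.341 × e^(−0.01703 × 123)
  = 1.341 × 0.1231 = 0.1651 mg/L
Convert: 0.1651 mg/L × 1000 = 165.1 ng/mL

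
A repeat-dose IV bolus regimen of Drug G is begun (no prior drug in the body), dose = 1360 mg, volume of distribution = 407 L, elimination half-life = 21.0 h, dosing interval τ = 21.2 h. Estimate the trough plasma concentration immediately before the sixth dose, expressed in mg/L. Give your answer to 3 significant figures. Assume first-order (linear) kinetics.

3.20 mg/L

C₀ per dose = Dose / Vd = 1360 / 407 = 3.342 mg/L
k = ln2 / t½ = 0.693147 / 21.0 = 0.03301 h⁻¹
Fraction remaining after one interval: r = e^(−kτ) = e^(−0.03301 × 21.2) = 0.4967
Before dose 6, 5 doses have been given (aged 1τ, 2τ, 3τ, 4τ, 5τ).
C_trough = C₀ × (r + r² + … + r^5) = C₀ × r(1−r^5)/(1−r)
        = 3.342 × 0.4967 × (1 − 0.03023) / (1 − 0.4967) = 3.198 mg/L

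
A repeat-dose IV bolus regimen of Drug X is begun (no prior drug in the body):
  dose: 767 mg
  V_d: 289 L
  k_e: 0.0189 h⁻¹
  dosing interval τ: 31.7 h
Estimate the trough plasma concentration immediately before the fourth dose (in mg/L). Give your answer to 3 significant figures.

C₀ per dose = Dose / Vd = 767 / 289 = 2.654 mg/L
Fraction remaining after one interval: r = e^(−kτ) = e^(−0.01890 × 31.7) = 0.5493
Before dose 4, 3 doses have been given (aged 1τ, 2τ, 3τ).
C_trough = C₀ × (r + r² + … + r^3) = C₀ × r(1−r^3)/(1−r)
        = 2.654 × 0.5493 × (1 − 0.1657) / (1 − 0.5493) = 2.699 mg/L

2.70 mg/L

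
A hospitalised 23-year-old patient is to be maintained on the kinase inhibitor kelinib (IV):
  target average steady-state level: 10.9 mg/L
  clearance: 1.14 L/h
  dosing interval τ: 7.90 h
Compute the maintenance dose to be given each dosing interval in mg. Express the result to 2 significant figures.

At steady state, Dose/τ = Css × CL.
Dose = Css × CL × τ = 10.9 × 1.140 × 7.90 = 98.17 mg

98 mg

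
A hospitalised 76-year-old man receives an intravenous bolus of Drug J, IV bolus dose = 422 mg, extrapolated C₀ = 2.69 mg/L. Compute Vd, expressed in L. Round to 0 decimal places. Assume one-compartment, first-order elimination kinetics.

Vd = Dose / C₀ = 422.0 / 2.69 = 156.9 L

157 L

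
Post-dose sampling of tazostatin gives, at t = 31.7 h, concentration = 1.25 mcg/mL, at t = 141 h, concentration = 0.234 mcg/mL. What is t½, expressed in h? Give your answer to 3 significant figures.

k = ln(C₁/C₂) / (t₂ − t₁) = ln(1.25/0.234) / (141 − 31.7)
  = 1.676 / 109.3 = 0.01533 h⁻¹
t½ = ln2 / k = 0.693147 / 0.01533 = 45.22 h

45.2 h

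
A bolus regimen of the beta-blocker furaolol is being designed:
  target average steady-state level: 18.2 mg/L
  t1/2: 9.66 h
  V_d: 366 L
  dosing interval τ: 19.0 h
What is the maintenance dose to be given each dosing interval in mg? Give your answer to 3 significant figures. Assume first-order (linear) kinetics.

9080 mg

k = ln2 / t½ = 0.693147 / 9.66 = 0.07175 h⁻¹
CL = k × Vd = 0.07175 × 366 = 26.26 L/h
At steady state, Dose/τ = Css × CL.
Dose = Css × CL × τ = 18.2 × 26.26 × 19.0 = 9081 mg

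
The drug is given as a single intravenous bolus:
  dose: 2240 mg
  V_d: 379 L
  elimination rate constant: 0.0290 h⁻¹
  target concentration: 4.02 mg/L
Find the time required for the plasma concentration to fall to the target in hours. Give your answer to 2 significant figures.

C₀ = Dose / Vd = 2240 / 379 = 5.910 mg/L
t = ln(C₀ / C) / k = ln(5.910 / 4.02) / 0.02900
  = ln(1.470) / 0.02900 = 0.3853 / 0.02900 = 13.29 h

13 h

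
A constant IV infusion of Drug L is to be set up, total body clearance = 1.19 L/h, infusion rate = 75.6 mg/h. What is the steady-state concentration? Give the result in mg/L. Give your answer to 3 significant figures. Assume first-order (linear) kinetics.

At steady state Css = R₀ / CL = 75.6 / 1.190 = 63.53 mg/L

63.5 mg/L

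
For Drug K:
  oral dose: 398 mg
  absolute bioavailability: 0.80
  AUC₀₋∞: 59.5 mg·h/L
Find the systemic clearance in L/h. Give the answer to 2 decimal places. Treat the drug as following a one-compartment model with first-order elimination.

CL = F·Dose / AUC = 0.80 × 398 / 59.5 = 5.351 L/h

5.35 L/h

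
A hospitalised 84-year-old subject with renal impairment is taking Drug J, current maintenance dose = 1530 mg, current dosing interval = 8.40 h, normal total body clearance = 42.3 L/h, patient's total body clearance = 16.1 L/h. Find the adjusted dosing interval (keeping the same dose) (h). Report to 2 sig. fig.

To keep the same average steady-state level, dosing rate must scale with clearance.
CL ratio = 16.1 / 42.3 = 0.3806
New interval (same dose) = 8.40 / 0.3806 = 22.07 h

22 h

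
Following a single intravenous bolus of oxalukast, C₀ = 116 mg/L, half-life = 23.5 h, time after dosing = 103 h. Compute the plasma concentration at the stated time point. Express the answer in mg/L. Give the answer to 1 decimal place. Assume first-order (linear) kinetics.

5.6 mg/L

k = ln2 / t½ = 0.693147 / 23.5 = 0.02950 h⁻¹
C = C₀ · e^(−k·t) = 116.0 × e^(−0.02950 × 103)
  = 116.0 × 0.04791 = 5.558 mg/L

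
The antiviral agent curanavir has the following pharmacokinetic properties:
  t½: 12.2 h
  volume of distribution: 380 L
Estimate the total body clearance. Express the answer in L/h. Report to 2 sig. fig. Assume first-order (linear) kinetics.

22 L/h

k = ln2 / t½ = 0.693147 / 12.2 = 0.05682 h⁻¹
CL = k × Vd = 0.05682 × 380 = 21.59 L/h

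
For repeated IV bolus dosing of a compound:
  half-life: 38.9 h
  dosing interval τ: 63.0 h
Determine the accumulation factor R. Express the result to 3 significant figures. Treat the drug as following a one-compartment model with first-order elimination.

k = ln2 / t½ = 0.693147 / 38.9 = 0.01782 h⁻¹
e^(−kτ) = e^(−0.01782 × 63.0) = 0.3254
Accumulation ratio R = 1 / (1 − e^(−kτ)) = 1 / (1 − 0.3254) = 1.482

1.48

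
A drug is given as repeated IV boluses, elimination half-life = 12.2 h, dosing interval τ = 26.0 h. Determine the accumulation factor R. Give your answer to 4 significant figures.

k = ln2 / t½ = 0.693147 / 12.2 = 0.05682 h⁻¹
e^(−kτ) = e^(−0.05682 × 26.0) = 0.2282
Accumulation ratio R = 1 / (1 − e^(−kτ)) = 1 / (1 − 0.2282) = 1.296

1.296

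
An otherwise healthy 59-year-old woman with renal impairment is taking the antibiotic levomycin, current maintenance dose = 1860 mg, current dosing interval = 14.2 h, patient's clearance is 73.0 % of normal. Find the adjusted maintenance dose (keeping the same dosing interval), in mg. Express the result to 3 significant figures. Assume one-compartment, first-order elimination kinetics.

To keep the same average steady-state level, dosing rate must scale with clearance.
CL ratio = 73.0 / 100 = 0.7300
New dose (same interval) = 1860 × 0.7300 = 1358 mg

1360 mg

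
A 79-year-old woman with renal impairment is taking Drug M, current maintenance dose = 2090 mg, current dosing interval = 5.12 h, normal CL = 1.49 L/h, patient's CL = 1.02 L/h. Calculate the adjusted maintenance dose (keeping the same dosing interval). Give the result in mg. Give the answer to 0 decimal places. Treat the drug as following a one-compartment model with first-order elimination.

To keep the same average steady-state level, dosing rate must scale with clearance.
CL ratio = 1.02 / 1.49 = 0.6846
New dose (same interval) = 2090 × 0.6846 = 1431 mg

1431 mg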